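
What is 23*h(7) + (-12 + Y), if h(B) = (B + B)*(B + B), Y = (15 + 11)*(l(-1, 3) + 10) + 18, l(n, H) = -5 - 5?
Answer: 4514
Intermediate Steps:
l(n, H) = -10
Y = 18 (Y = (15 + 11)*(-10 + 10) + 18 = 26*0 + 18 = 0 + 18 = 18)
h(B) = 4*B² (h(B) = (2*B)*(2*B) = 4*B²)
23*h(7) + (-12 + Y) = 23*(4*7²) + (-12 + 18) = 23*(4*49) + 6 = 23*196 + 6 = 4508 + 6 = 4514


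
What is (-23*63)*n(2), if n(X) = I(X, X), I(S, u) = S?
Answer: -2898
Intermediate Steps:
n(X) = X
(-23*63)*n(2) = -23*63*2 = -1449*2 = -2898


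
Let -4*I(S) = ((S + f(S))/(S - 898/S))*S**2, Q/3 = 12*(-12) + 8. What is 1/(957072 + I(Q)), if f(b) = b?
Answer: 82783/72301725552 ≈ 1.1450e-6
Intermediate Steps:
Q = -408 (Q = 3*(12*(-12) + 8) = 3*(-144 + 8) = 3*(-136) = -408)
I(S) = -S**3/(2*(S - 898/S)) (I(S) = -(S + S)/(S - 898/S)*S**2/4 = -(2*S)/(S - 898/S)*S**2/4 = -2*S/(S - 898/S)*S**2/4 = -S**3/(2*(S - 898/S)))
1/(957072 + I(Q)) = 1/(957072 - 1*(-408)**4/(-1796 + 2*(-408)**2)) = 1/(957072 - 1*27710263296/(-1796 + 2*166464)) = 1/(957072 - 1*27710263296/(-1796 + 332928)) = 1/(957072 - 1*27710263296/331132) = 1/(957072 - 1*27710263296*1/331132) = 1/(957072 - 6927565824/82783) = 1/(72301725552/82783) = 82783/72301725552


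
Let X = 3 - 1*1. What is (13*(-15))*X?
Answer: -390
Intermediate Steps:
X = 2 (X = 3 - 1 = 2)
(13*(-15))*X = (13*(-15))*2 = -195*2 = -390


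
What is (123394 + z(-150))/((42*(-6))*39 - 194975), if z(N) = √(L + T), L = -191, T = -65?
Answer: -123394/204803 - 16*I/204803 ≈ -0.6025 - 7.8124e-5*I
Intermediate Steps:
z(N) = 16*I (z(N) = √(-191 - 65) = √(-256) = 16*I)
(123394 + z(-150))/((42*(-6))*39 - 194975) = (123394 + 16*I)/((42*(-6))*39 - 194975) = (123394 + 16*I)/(-252*39 - 194975) = (123394 + 16*I)/(-9828 - 194975) = (123394 + 16*I)/(-204803) = (123394 + 16*I)*(-1/204803) = -123394/204803 - 16*I/204803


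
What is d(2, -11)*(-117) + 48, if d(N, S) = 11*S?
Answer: 14205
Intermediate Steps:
d(2, -11)*(-117) + 48 = (11*(-11))*(-117) + 48 = -121*(-117) + 48 = 14157 + 48 = 14205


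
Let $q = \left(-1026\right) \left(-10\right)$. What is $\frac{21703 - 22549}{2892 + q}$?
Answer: $- \frac{141}{2192} \approx -0.064325$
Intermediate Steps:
$q = 10260$
$\frac{21703 - 22549}{2892 + q} = \frac{21703 - 22549}{2892 + 10260} = - \frac{846}{13152} = \left(-846\right) \frac{1}{13152} = - \frac{141}{2192}$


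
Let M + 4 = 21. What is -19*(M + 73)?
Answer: -1710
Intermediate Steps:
M = 17 (M = -4 + 21 = 17)
-19*(M + 73) = -19*(17 + 73) = -19*90 = -1710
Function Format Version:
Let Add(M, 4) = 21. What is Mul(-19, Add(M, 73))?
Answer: -1710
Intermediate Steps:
M = 17 (M = Add(-4, 21) = 17)
Mul(-19, Add(M, 73)) = Mul(-19, Add(17, 73)) = Mul(-19, 90) = -1710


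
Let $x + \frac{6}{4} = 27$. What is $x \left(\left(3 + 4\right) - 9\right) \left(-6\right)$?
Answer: $306$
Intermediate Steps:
$x = \frac{51}{2}$ ($x = - \frac{3}{2} + 27 = \frac{51}{2} \approx 25.5$)
$x \left(\left(3 + 4\right) - 9\right) \left(-6\right) = \frac{51 \left(\left(3 + 4\right) - 9\right)}{2} \left(-6\right) = \frac{51 \left(7 - 9\right)}{2} \left(-6\right) = \frac{51}{2} \left(-2\right) \left(-6\right) = \left(-51\right) \left(-6\right) = 306$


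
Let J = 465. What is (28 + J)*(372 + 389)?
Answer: 375173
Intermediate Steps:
(28 + J)*(372 + 389) = (28 + 465)*(372 + 389) = 493*761 = 375173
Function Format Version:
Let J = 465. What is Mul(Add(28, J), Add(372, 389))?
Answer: 375173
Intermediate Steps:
Mul(Add(28, J), Add(372, 389)) = Mul(Add(28, 465), Add(372, 389)) = Mul(493, 761) = 375173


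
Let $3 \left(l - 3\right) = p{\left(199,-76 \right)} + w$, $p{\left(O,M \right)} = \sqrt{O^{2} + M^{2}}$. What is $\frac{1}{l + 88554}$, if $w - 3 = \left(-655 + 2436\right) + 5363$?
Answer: $\frac{818454}{74429615747} - \frac{3 \sqrt{45377}}{74429615747} \approx 1.0988 \cdot 10^{-5}$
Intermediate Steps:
$p{\left(O,M \right)} = \sqrt{M^{2} + O^{2}}$
$w = 7147$ ($w = 3 + \left(\left(-655 + 2436\right) + 5363\right) = 3 + \left(1781 + 5363\right) = 3 + 7144 = 7147$)
$l = \frac{7156}{3} + \frac{\sqrt{45377}}{3}$ ($l = 3 + \frac{\sqrt{\left(-76\right)^{2} + 199^{2}} + 7147}{3} = 3 + \frac{\sqrt{5776 + 39601} + 7147}{3} = 3 + \frac{\sqrt{45377} + 7147}{3} = 3 + \frac{7147 + \sqrt{45377}}{3} = 3 + \left(\frac{7147}{3} + \frac{\sqrt{45377}}{3}\right) = \frac{7156}{3} + \frac{\sqrt{45377}}{3} \approx 2456.3$)
$\frac{1}{l + 88554} = \frac{1}{\left(\frac{7156}{3} + \frac{\sqrt{45377}}{3}\right) + 88554} = \frac{1}{\frac{272818}{3} + \frac{\sqrt{45377}}{3}}$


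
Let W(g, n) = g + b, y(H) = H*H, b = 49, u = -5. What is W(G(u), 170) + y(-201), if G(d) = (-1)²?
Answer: 40451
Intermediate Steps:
G(d) = 1
y(H) = H²
W(g, n) = 49 + g (W(g, n) = g + 49 = 49 + g)
W(G(u), 170) + y(-201) = (49 + 1) + (-201)² = 50 + 40401 = 40451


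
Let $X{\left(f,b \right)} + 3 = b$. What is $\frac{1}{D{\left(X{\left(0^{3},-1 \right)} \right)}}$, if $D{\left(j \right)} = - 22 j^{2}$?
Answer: $- \frac{1}{352} \approx -0.0028409$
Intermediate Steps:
$X{\left(f,b \right)} = -3 + b$
$\frac{1}{D{\left(X{\left(0^{3},-1 \right)} \right)}} = \frac{1}{\left(-22\right) \left(-3 - 1\right)^{2}} = \frac{1}{\left(-22\right) \left(-4\right)^{2}} = \frac{1}{\left(-22\right) 16} = \frac{1}{-352} = - \frac{1}{352}$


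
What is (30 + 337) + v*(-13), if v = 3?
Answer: 328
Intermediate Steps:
(30 + 337) + v*(-13) = (30 + 337) + 3*(-13) = 367 - 39 = 328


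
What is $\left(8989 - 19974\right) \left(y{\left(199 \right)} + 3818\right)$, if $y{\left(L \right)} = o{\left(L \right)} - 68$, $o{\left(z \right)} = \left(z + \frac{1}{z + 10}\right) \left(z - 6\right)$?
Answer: $- \frac{96788900910}{209} \approx -4.6311 \cdot 10^{8}$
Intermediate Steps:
$o{\left(z \right)} = \left(-6 + z\right) \left(z + \frac{1}{10 + z}\right)$ ($o{\left(z \right)} = \left(z + \frac{1}{10 + z}\right) \left(-6 + z\right) = \left(-6 + z\right) \left(z + \frac{1}{10 + z}\right)$)
$y{\left(L \right)} = -68 + \frac{-6 + L^{3} - 59 L + 4 L^{2}}{10 + L}$ ($y{\left(L \right)} = \frac{-6 + L^{3} - 59 L + 4 L^{2}}{10 + L} - 68 = -68 + \frac{-6 + L^{3} - 59 L + 4 L^{2}}{10 + L}$)
$\left(8989 - 19974\right) \left(y{\left(199 \right)} + 3818\right) = \left(8989 - 19974\right) \left(\frac{-686 + 199^{3} - 25273 + 4 \cdot 199^{2}}{10 + 199} + 3818\right) = - 10985 \left(\frac{-686 + 7880599 - 25273 + 4 \cdot 39601}{209} + 3818\right) = - 10985 \left(\frac{-686 + 7880599 - 25273 + 158404}{209} + 3818\right) = - 10985 \left(\frac{1}{209} \cdot 8013044 + 3818\right) = - 10985 \left(\frac{8013044}{209} + 3818\right) = \left(-10985\right) \frac{8811006}{209} = - \frac{96788900910}{209}$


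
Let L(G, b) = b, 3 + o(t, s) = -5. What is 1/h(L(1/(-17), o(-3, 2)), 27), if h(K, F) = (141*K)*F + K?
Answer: -1/30464 ≈ -3.2826e-5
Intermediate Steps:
o(t, s) = -8 (o(t, s) = -3 - 5 = -8)
h(K, F) = K + 141*F*K (h(K, F) = 141*F*K + K = K + 141*F*K)
1/h(L(1/(-17), o(-3, 2)), 27) = 1/(-8*(1 + 141*27)) = 1/(-8*(1 + 3807)) = 1/(-8*3808) = 1/(-30464) = -1/30464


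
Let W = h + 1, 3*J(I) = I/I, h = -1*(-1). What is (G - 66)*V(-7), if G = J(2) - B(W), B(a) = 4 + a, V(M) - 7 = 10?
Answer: -3655/3 ≈ -1218.3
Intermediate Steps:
V(M) = 17 (V(M) = 7 + 10 = 17)
h = 1
J(I) = 1/3 (J(I) = (I/I)/3 = (1/3)*1 = 1/3)
W = 2 (W = 1 + 1 = 2)
G = -17/3 (G = 1/3 - (4 + 2) = 1/3 - 1*6 = 1/3 - 6 = -17/3 ≈ -5.6667)
(G - 66)*V(-7) = (-17/3 - 66)*17 = -215/3*17 = -3655/3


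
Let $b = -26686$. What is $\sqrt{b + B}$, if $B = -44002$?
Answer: $188 i \sqrt{2} \approx 265.87 i$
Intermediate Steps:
$\sqrt{b + B} = \sqrt{-26686 - 44002} = \sqrt{-70688} = 188 i \sqrt{2}$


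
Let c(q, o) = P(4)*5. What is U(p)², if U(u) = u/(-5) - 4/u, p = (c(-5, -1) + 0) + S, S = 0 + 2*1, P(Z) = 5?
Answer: 561001/18225 ≈ 30.782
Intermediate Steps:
c(q, o) = 25 (c(q, o) = 5*5 = 25)
S = 2 (S = 0 + 2 = 2)
p = 27 (p = (25 + 0) + 2 = 25 + 2 = 27)
U(u) = -4/u - u/5 (U(u) = u*(-⅕) - 4/u = -u/5 - 4/u = -4/u - u/5)
U(p)² = (-4/27 - ⅕*27)² = (-4*1/27 - 27/5)² = (-4/27 - 27/5)² = (-749/135)² = 561001/18225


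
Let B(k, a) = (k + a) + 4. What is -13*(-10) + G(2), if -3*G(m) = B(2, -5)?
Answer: 389/3 ≈ 129.67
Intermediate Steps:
B(k, a) = 4 + a + k (B(k, a) = (a + k) + 4 = 4 + a + k)
G(m) = -⅓ (G(m) = -(4 - 5 + 2)/3 = -⅓*1 = -⅓)
-13*(-10) + G(2) = -13*(-10) - ⅓ = 130 - ⅓ = 389/3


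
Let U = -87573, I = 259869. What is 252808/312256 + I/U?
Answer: -2458604145/1139383112 ≈ -2.1578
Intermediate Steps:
252808/312256 + I/U = 252808/312256 + 259869/(-87573) = 252808*(1/312256) + 259869*(-1/87573) = 31601/39032 - 86623/29191 = -2458604145/1139383112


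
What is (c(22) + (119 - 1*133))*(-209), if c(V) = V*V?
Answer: -98230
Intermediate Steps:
c(V) = V**2
(c(22) + (119 - 1*133))*(-209) = (22**2 + (119 - 1*133))*(-209) = (484 + (119 - 133))*(-209) = (484 - 14)*(-209) = 470*(-209) = -98230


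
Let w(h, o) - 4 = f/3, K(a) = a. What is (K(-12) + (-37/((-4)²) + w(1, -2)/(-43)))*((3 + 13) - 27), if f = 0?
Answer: 109021/688 ≈ 158.46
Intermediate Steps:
w(h, o) = 4 (w(h, o) = 4 + 0/3 = 4 + 0*(⅓) = 4 + 0 = 4)
(K(-12) + (-37/((-4)²) + w(1, -2)/(-43)))*((3 + 13) - 27) = (-12 + (-37/((-4)²) + 4/(-43)))*((3 + 13) - 27) = (-12 + (-37/16 + 4*(-1/43)))*(16 - 27) = (-12 + (-37*1/16 - 4/43))*(-11) = (-12 + (-37/16 - 4/43))*(-11) = (-12 - 1655/688)*(-11) = -9911/688*(-11) = 109021/688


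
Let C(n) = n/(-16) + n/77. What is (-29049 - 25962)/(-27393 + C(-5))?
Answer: 67773552/33747871 ≈ 2.0082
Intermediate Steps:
C(n) = -61*n/1232 (C(n) = n*(-1/16) + n*(1/77) = -n/16 + n/77 = -61*n/1232)
(-29049 - 25962)/(-27393 + C(-5)) = (-29049 - 25962)/(-27393 - 61/1232*(-5)) = -55011/(-27393 + 305/1232) = -55011/(-33747871/1232) = -55011*(-1232/33747871) = 67773552/33747871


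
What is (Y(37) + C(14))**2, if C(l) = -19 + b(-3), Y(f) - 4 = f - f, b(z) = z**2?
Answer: 36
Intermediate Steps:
Y(f) = 4 (Y(f) = 4 + (f - f) = 4 + 0 = 4)
C(l) = -10 (C(l) = -19 + (-3)**2 = -19 + 9 = -10)
(Y(37) + C(14))**2 = (4 - 10)**2 = (-6)**2 = 36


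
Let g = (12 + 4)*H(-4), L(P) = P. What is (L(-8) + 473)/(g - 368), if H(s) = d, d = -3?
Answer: -465/416 ≈ -1.1178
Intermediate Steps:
H(s) = -3
g = -48 (g = (12 + 4)*(-3) = 16*(-3) = -48)
(L(-8) + 473)/(g - 368) = (-8 + 473)/(-48 - 368) = 465/(-416) = 465*(-1/416) = -465/416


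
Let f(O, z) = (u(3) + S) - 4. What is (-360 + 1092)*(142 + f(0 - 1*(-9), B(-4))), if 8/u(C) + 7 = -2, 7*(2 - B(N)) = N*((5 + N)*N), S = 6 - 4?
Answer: 305488/3 ≈ 1.0183e+5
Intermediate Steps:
S = 2
B(N) = 2 - N**2*(5 + N)/7 (B(N) = 2 - N*(5 + N)*N/7 = 2 - N*N*(5 + N)/7 = 2 - N**2*(5 + N)/7)
u(C) = -8/9 (u(C) = 8/(-7 - 2) = 8/(-9) = 8*(-1/9) = -8/9)
f(O, z) = -26/9 (f(O, z) = (-8/9 + 2) - 4 = 10/9 - 4 = -26/9)
(-360 + 1092)*(142 + f(0 - 1*(-9), B(-4))) = (-360 + 1092)*(142 - 26/9) = 732*(1252/9) = 305488/3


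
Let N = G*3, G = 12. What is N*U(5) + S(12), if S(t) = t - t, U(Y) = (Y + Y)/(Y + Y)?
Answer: 36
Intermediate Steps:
U(Y) = 1 (U(Y) = (2*Y)/((2*Y)) = (2*Y)*(1/(2*Y)) = 1)
S(t) = 0
N = 36 (N = 12*3 = 36)
N*U(5) + S(12) = 36*1 + 0 = 36 + 0 = 36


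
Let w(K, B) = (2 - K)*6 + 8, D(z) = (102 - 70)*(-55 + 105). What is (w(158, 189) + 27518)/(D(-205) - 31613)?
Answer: -26590/30013 ≈ -0.88595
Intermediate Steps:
D(z) = 1600 (D(z) = 32*50 = 1600)
w(K, B) = 20 - 6*K (w(K, B) = (12 - 6*K) + 8 = 20 - 6*K)
(w(158, 189) + 27518)/(D(-205) - 31613) = ((20 - 6*158) + 27518)/(1600 - 31613) = ((20 - 948) + 27518)/(-30013) = (-928 + 27518)*(-1/30013) = 26590*(-1/30013) = -26590/30013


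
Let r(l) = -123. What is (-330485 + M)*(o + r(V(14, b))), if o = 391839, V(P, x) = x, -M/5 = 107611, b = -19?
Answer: -340221014640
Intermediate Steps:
M = -538055 (M = -5*107611 = -538055)
(-330485 + M)*(o + r(V(14, b))) = (-330485 - 538055)*(391839 - 123) = -868540*391716 = -340221014640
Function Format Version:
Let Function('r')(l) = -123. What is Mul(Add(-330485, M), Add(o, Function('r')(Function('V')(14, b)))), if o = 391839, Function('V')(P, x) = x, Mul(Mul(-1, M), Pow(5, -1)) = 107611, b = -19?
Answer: -340221014640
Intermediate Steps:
M = -538055 (M = Mul(-5, 107611) = -538055)
Mul(Add(-330485, M), Add(o, Function('r')(Function('V')(14, b)))) = Mul(Add(-330485, -538055), Add(391839, -123)) = Mul(-868540, 391716) = -340221014640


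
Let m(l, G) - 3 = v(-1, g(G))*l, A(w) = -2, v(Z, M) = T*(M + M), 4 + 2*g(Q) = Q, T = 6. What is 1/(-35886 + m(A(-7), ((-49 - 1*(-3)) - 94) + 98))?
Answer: -1/35331 ≈ -2.8304e-5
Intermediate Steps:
g(Q) = -2 + Q/2
v(Z, M) = 12*M (v(Z, M) = 6*(M + M) = 6*(2*M) = 12*M)
m(l, G) = 3 + l*(-24 + 6*G) (m(l, G) = 3 + (12*(-2 + G/2))*l = 3 + (-24 + 6*G)*l = 3 + l*(-24 + 6*G))
1/(-35886 + m(A(-7), ((-49 - 1*(-3)) - 94) + 98)) = 1/(-35886 + (3 + 6*(-2)*(-4 + (((-49 - 1*(-3)) - 94) + 98)))) = 1/(-35886 + (3 + 6*(-2)*(-4 + (((-49 + 3) - 94) + 98)))) = 1/(-35886 + (3 + 6*(-2)*(-4 + ((-46 - 94) + 98)))) = 1/(-35886 + (3 + 6*(-2)*(-4 + (-140 + 98)))) = 1/(-35886 + (3 + 6*(-2)*(-4 - 42))) = 1/(-35886 + (3 + 6*(-2)*(-46))) = 1/(-35886 + (3 + 552)) = 1/(-35886 + 555) = 1/(-35331) = -1/35331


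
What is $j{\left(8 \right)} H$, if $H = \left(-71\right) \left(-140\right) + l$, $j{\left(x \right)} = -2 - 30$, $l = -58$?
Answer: $-316224$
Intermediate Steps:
$j{\left(x \right)} = -32$ ($j{\left(x \right)} = -2 - 30 = -32$)
$H = 9882$ ($H = \left(-71\right) \left(-140\right) - 58 = 9940 - 58 = 9882$)
$j{\left(8 \right)} H = \left(-32\right) 9882 = -316224$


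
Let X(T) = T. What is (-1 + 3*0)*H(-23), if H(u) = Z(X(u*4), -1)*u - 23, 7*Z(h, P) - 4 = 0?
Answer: 253/7 ≈ 36.143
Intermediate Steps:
Z(h, P) = 4/7 (Z(h, P) = 4/7 + (⅐)*0 = 4/7 + 0 = 4/7)
H(u) = -23 + 4*u/7 (H(u) = 4*u/7 - 23 = -23 + 4*u/7)
(-1 + 3*0)*H(-23) = (-1 + 3*0)*(-23 + (4/7)*(-23)) = (-1 + 0)*(-23 - 92/7) = -1*(-253/7) = 253/7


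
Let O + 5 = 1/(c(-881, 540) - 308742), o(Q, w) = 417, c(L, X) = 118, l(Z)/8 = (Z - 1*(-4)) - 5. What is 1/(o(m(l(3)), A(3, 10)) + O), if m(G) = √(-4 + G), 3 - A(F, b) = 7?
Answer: 308624/127153087 ≈ 0.0024272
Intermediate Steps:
A(F, b) = -4 (A(F, b) = 3 - 1*7 = 3 - 7 = -4)
l(Z) = -8 + 8*Z (l(Z) = 8*((Z - 1*(-4)) - 5) = 8*((Z + 4) - 5) = 8*((4 + Z) - 5) = 8*(-1 + Z) = -8 + 8*Z)
O = -1543121/308624 (O = -5 + 1/(118 - 308742) = -5 + 1/(-308624) = -5 - 1/308624 = -1543121/308624 ≈ -5.0000)
1/(o(m(l(3)), A(3, 10)) + O) = 1/(417 - 1543121/308624) = 1/(127153087/308624) = 308624/127153087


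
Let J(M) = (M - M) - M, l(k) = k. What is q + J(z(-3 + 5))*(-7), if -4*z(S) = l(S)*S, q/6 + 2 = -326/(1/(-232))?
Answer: 453773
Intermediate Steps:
q = 453780 (q = -12 + 6*(-326/(1/(-232))) = -12 + 6*(-326/(-1/232)) = -12 + 6*(-326*(-232)) = -12 + 6*75632 = -12 + 453792 = 453780)
z(S) = -S**2/4 (z(S) = -S*S/4 = -S**2/4)
J(M) = -M (J(M) = 0 - M = -M)
q + J(z(-3 + 5))*(-7) = 453780 - (-1)*(-3 + 5)**2/4*(-7) = 453780 - (-1)*2**2/4*(-7) = 453780 - (-1)*4/4*(-7) = 453780 - 1*(-1)*(-7) = 453780 + 1*(-7) = 453780 - 7 = 453773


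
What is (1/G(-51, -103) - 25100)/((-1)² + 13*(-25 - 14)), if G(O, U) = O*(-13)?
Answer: 16641299/335478 ≈ 49.605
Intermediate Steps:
G(O, U) = -13*O
(1/G(-51, -103) - 25100)/((-1)² + 13*(-25 - 14)) = (1/(-13*(-51)) - 25100)/((-1)² + 13*(-25 - 14)) = (1/663 - 25100)/(1 + 13*(-39)) = (1/663 - 25100)/(1 - 507) = -16641299/663/(-506) = -16641299/663*(-1/506) = 16641299/335478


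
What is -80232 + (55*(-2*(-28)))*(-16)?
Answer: -129512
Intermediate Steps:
-80232 + (55*(-2*(-28)))*(-16) = -80232 + (55*56)*(-16) = -80232 + 3080*(-16) = -80232 - 49280 = -129512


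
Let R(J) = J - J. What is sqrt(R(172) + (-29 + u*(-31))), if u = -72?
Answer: sqrt(2203) ≈ 46.936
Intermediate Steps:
R(J) = 0
sqrt(R(172) + (-29 + u*(-31))) = sqrt(0 + (-29 - 72*(-31))) = sqrt(0 + (-29 + 2232)) = sqrt(0 + 2203) = sqrt(2203)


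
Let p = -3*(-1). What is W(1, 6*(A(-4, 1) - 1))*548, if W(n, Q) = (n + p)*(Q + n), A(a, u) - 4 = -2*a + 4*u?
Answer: 199472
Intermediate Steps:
p = 3
A(a, u) = 4 - 2*a + 4*u (A(a, u) = 4 + (-2*a + 4*u) = 4 - 2*a + 4*u)
W(n, Q) = (3 + n)*(Q + n) (W(n, Q) = (n + 3)*(Q + n) = (3 + n)*(Q + n))
W(1, 6*(A(-4, 1) - 1))*548 = (1² + 3*(6*((4 - 2*(-4) + 4*1) - 1)) + 3*1 + (6*((4 - 2*(-4) + 4*1) - 1))*1)*548 = (1 + 3*(6*((4 + 8 + 4) - 1)) + 3 + (6*((4 + 8 + 4) - 1))*1)*548 = (1 + 3*(6*(16 - 1)) + 3 + (6*(16 - 1))*1)*548 = (1 + 3*(6*15) + 3 + (6*15)*1)*548 = (1 + 3*90 + 3 + 90*1)*548 = (1 + 270 + 3 + 90)*548 = 364*548 = 199472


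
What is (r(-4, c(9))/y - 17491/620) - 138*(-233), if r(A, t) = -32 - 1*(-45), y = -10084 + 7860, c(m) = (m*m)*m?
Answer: 11074399869/344720 ≈ 32126.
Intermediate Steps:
c(m) = m**3 (c(m) = m**2*m = m**3)
y = -2224
r(A, t) = 13 (r(A, t) = -32 + 45 = 13)
(r(-4, c(9))/y - 17491/620) - 138*(-233) = (13/(-2224) - 17491/620) - 138*(-233) = (13*(-1/2224) - 17491*1/620) + 32154 = (-13/2224 - 17491/620) + 32154 = -9727011/344720 + 32154 = 11074399869/344720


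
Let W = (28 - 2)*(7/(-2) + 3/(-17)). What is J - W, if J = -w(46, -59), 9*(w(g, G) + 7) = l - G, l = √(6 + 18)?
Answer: 14693/153 - 2*√6/9 ≈ 95.488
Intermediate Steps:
l = 2*√6 (l = √24 = 2*√6 ≈ 4.8990)
w(g, G) = -7 - G/9 + 2*√6/9 (w(g, G) = -7 + (2*√6 - G)/9 = -7 + (-G + 2*√6)/9 = -7 + (-G/9 + 2*√6/9) = -7 - G/9 + 2*√6/9)
J = 4/9 - 2*√6/9 (J = -(-7 - ⅑*(-59) + 2*√6/9) = -(-7 + 59/9 + 2*√6/9) = -(-4/9 + 2*√6/9) = 4/9 - 2*√6/9 ≈ -0.099887)
W = -1625/17 (W = 26*(7*(-½) + 3*(-1/17)) = 26*(-7/2 - 3/17) = 26*(-125/34) = -1625/17 ≈ -95.588)
J - W = (4/9 - 2*√6/9) - 1*(-1625/17) = (4/9 - 2*√6/9) + 1625/17 = 14693/153 - 2*√6/9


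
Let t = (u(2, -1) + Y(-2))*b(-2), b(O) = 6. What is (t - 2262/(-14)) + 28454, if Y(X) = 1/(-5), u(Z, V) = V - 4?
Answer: 1000453/35 ≈ 28584.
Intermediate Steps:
u(Z, V) = -4 + V
Y(X) = -⅕
t = -156/5 (t = ((-4 - 1) - ⅕)*6 = (-5 - ⅕)*6 = -26/5*6 = -156/5 ≈ -31.200)
(t - 2262/(-14)) + 28454 = (-156/5 - 2262/(-14)) + 28454 = (-156/5 - 2262*(-1)/14) + 28454 = (-156/5 - 78*(-29/14)) + 28454 = (-156/5 + 1131/7) + 28454 = 4563/35 + 28454 = 1000453/35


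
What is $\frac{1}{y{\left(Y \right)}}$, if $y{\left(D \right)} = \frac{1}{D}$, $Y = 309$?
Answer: $309$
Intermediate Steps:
$\frac{1}{y{\left(Y \right)}} = \frac{1}{\frac{1}{309}} = 309$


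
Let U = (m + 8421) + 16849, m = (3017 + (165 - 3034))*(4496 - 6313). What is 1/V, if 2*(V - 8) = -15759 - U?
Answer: 2/227903 ≈ 8.7757e-6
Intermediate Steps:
m = -268916 (m = (3017 - 2869)*(-1817) = 148*(-1817) = -268916)
U = -243646 (U = (-268916 + 8421) + 16849 = -260495 + 16849 = -243646)
V = 227903/2 (V = 8 + (-15759 - 1*(-243646))/2 = 8 + (-15759 + 243646)/2 = 8 + (½)*227887 = 8 + 227887/2 = 227903/2 ≈ 1.1395e+5)
1/V = 1/(227903/2) = 2/227903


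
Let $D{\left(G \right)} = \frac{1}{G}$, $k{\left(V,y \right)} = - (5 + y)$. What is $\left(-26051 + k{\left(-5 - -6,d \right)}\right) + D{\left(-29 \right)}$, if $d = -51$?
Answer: $- \frac{754146}{29} \approx -26005.0$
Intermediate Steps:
$k{\left(V,y \right)} = -5 - y$
$\left(-26051 + k{\left(-5 - -6,d \right)}\right) + D{\left(-29 \right)} = \left(-26051 - -46\right) + \frac{1}{-29} = \left(-26051 + \left(-5 + 51\right)\right) - \frac{1}{29} = \left(-26051 + 46\right) - \frac{1}{29} = -26005 - \frac{1}{29} = - \frac{754146}{29}$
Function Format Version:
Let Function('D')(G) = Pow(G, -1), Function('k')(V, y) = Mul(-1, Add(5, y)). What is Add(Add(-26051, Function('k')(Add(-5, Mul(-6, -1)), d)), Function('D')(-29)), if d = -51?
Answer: Rational(-754146, 29) ≈ -26005.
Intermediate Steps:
Function('k')(V, y) = Add(-5, Mul(-1, y))
Add(Add(-26051, Function('k')(Add(-5, Mul(-6, -1)), d)), Function('D')(-29)) = Add(Add(-26051, Add(-5, Mul(-1, -51))), Pow(-29, -1)) = Add(Add(-26051, Add(-5, 51)), Rational(-1, 29)) = Add(Add(-26051, 46), Rational(-1, 29)) = Add(-26005, Rational(-1, 29)) = Rational(-754146, 29)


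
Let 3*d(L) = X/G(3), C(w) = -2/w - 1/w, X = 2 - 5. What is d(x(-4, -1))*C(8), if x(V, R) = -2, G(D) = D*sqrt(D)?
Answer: sqrt(3)/24 ≈ 0.072169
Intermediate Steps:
G(D) = D**(3/2)
X = -3
C(w) = -3/w
d(L) = -sqrt(3)/9 (d(L) = (-3*sqrt(3)/9)/3 = (-sqrt(3)/3)/3 = -sqrt(3)/9)
d(x(-4, -1))*C(8) = (-sqrt(3)/9)*(-3/8) = (-sqrt(3)/9)*(-3*1/8) = -sqrt(3)/9*(-3/8) = sqrt(3)/24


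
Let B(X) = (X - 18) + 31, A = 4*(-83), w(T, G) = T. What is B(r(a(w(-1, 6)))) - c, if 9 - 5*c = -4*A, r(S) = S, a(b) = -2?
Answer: 1374/5 ≈ 274.80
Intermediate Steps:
A = -332
B(X) = 13 + X (B(X) = (-18 + X) + 31 = 13 + X)
c = -1319/5 (c = 9/5 - (-4)*(-332)/5 = 9/5 - ⅕*1328 = 9/5 - 1328/5 = -1319/5 ≈ -263.80)
B(r(a(w(-1, 6)))) - c = (13 - 2) - 1*(-1319/5) = 11 + 1319/5 = 1374/5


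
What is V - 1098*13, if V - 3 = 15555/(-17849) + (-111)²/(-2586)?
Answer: -219658008351/15385838 ≈ -14277.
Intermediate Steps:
V = -40556739/15385838 (V = 3 + (15555/(-17849) + (-111)²/(-2586)) = 3 + (15555*(-1/17849) + 12321*(-1/2586)) = 3 + (-15555/17849 - 4107/862) = 3 - 86714253/15385838 = -40556739/15385838 ≈ -2.6360)
V - 1098*13 = -40556739/15385838 - 1098*13 = -40556739/15385838 - 61*234 = -40556739/15385838 - 14274 = -219658008351/15385838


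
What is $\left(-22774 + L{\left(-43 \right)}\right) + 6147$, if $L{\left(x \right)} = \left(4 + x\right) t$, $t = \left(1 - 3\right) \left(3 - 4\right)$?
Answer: $-16705$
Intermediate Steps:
$t = 2$ ($t = \left(-2\right) \left(-1\right) = 2$)
$L{\left(x \right)} = 8 + 2 x$ ($L{\left(x \right)} = \left(4 + x\right) 2 = 8 + 2 x$)
$\left(-22774 + L{\left(-43 \right)}\right) + 6147 = \left(-22774 + \left(8 + 2 \left(-43\right)\right)\right) + 6147 = \left(-22774 + \left(8 - 86\right)\right) + 6147 = \left(-22774 - 78\right) + 6147 = -22852 + 6147 = -16705$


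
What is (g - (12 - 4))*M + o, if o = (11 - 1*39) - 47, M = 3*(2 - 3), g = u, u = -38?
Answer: 63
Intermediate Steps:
g = -38
M = -3 (M = 3*(-1) = -3)
o = -75 (o = (11 - 39) - 47 = -28 - 47 = -75)
(g - (12 - 4))*M + o = (-38 - (12 - 4))*(-3) - 75 = (-38 - 1*8)*(-3) - 75 = (-38 - 8)*(-3) - 75 = -46*(-3) - 75 = 138 - 75 = 63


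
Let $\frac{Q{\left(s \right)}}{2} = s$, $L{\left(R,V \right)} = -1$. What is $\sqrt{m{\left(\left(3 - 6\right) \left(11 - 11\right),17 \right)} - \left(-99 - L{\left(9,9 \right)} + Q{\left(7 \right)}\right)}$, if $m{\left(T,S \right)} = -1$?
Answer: $\sqrt{83} \approx 9.1104$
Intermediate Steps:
$Q{\left(s \right)} = 2 s$
$\sqrt{m{\left(\left(3 - 6\right) \left(11 - 11\right),17 \right)} - \left(-99 - L{\left(9,9 \right)} + Q{\left(7 \right)}\right)} = \sqrt{-1 - \left(-99 + 1 + 14\right)} = \sqrt{-1 + \left(99 - \left(14 + 1\right)\right)} = \sqrt{-1 + \left(99 - 15\right)} = \sqrt{-1 + 84} = \sqrt{83}$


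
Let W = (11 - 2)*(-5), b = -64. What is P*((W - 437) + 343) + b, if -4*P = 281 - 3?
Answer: 19193/2 ≈ 9596.5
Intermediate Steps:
W = -45 (W = 9*(-5) = -45)
P = -139/2 (P = -(281 - 3)/4 = -1/4*278 = -139/2 ≈ -69.500)
P*((W - 437) + 343) + b = -139*((-45 - 437) + 343)/2 - 64 = -139*(-482 + 343)/2 - 64 = -139/2*(-139) - 64 = 19321/2 - 64 = 19193/2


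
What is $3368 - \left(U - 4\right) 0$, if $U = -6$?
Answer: $3368$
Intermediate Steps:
$3368 - \left(U - 4\right) 0 = 3368 - \left(-6 - 4\right) 0 = 3368 - \left(-10\right) 0 = 3368 - 0 = 3368 + 0 = 3368$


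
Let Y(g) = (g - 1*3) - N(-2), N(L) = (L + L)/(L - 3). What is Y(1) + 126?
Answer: 616/5 ≈ 123.20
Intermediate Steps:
N(L) = 2*L/(-3 + L) (N(L) = (2*L)/(-3 + L) = 2*L/(-3 + L))
Y(g) = -19/5 + g (Y(g) = (g - 1*3) - 2*(-2)/(-3 - 2) = (g - 3) - 2*(-2)/(-5) = (-3 + g) - 2*(-2)*(-1)/5 = (-3 + g) - 1*⅘ = (-3 + g) - ⅘ = -19/5 + g)
Y(1) + 126 = (-19/5 + 1) + 126 = -14/5 + 126 = 616/5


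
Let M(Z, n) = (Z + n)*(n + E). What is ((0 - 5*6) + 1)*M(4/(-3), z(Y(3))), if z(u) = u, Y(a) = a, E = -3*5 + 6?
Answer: 290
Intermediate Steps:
E = -9 (E = -15 + 6 = -9)
M(Z, n) = (-9 + n)*(Z + n) (M(Z, n) = (Z + n)*(n - 9) = (Z + n)*(-9 + n) = (-9 + n)*(Z + n))
((0 - 5*6) + 1)*M(4/(-3), z(Y(3))) = ((0 - 5*6) + 1)*(3² - 36/(-3) - 9*3 + (4/(-3))*3) = ((0 - 30) + 1)*(9 - 36*(-1)/3 - 27 + (4*(-⅓))*3) = (-30 + 1)*(9 - 9*(-4/3) - 27 - 4/3*3) = -29*(9 + 12 - 27 - 4) = -29*(-10) = 290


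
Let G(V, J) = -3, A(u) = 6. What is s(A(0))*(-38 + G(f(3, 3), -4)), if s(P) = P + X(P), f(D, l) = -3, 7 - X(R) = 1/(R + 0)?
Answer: -3157/6 ≈ -526.17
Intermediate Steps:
X(R) = 7 - 1/R (X(R) = 7 - 1/(R + 0) = 7 - 1/R)
s(P) = 7 + P - 1/P (s(P) = P + (7 - 1/P) = 7 + P - 1/P)
s(A(0))*(-38 + G(f(3, 3), -4)) = (7 + 6 - 1/6)*(-38 - 3) = (7 + 6 - 1*1/6)*(-41) = (7 + 6 - 1/6)*(-41) = (77/6)*(-41) = -3157/6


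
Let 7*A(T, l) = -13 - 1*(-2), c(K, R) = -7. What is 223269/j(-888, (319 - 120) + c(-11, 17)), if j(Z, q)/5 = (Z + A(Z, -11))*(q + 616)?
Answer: -1562883/25157080 ≈ -0.062125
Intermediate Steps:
A(T, l) = -11/7 (A(T, l) = (-13 - 1*(-2))/7 = (-13 + 2)/7 = (⅐)*(-11) = -11/7)
j(Z, q) = 5*(616 + q)*(-11/7 + Z) (j(Z, q) = 5*((Z - 11/7)*(q + 616)) = 5*((-11/7 + Z)*(616 + q)) = 5*((616 + q)*(-11/7 + Z)) = 5*(616 + q)*(-11/7 + Z))
223269/j(-888, (319 - 120) + c(-11, 17)) = 223269/(-4840 + 3080*(-888) - 55*((319 - 120) - 7)/7 + 5*(-888)*((319 - 120) - 7)) = 223269/(-4840 - 2735040 - 55*(199 - 7)/7 + 5*(-888)*(199 - 7)) = 223269/(-4840 - 2735040 - 55/7*192 + 5*(-888)*192) = 223269/(-4840 - 2735040 - 10560/7 - 852480) = 223269/(-25157080/7) = 223269*(-7/25157080) = -1562883/25157080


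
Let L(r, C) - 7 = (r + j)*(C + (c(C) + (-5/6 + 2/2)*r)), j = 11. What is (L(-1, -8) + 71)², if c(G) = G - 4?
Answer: 137641/9 ≈ 15293.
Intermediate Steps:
c(G) = -4 + G
L(r, C) = 7 + (11 + r)*(-4 + 2*C + r/6) (L(r, C) = 7 + (r + 11)*(C + ((-4 + C) + (-5/6 + 2/2)*r)) = 7 + (11 + r)*(C + ((-4 + C) + (-5*⅙ + 2*(½))*r)) = 7 + (11 + r)*(C + ((-4 + C) + (-⅚ + 1)*r)) = 7 + (11 + r)*(C + ((-4 + C) + r/6)) = 7 + (11 + r)*(C + (-4 + C + r/6)) = 7 + (11 + r)*(-4 + 2*C + r/6))
(L(-1, -8) + 71)² = ((-37 + 22*(-8) - 13/6*(-1) + (⅙)*(-1)² + 2*(-8)*(-1)) + 71)² = ((-37 - 176 + 13/6 + (⅙)*1 + 16) + 71)² = ((-37 - 176 + 13/6 + ⅙ + 16) + 71)² = (-584/3 + 71)² = (-371/3)² = 137641/9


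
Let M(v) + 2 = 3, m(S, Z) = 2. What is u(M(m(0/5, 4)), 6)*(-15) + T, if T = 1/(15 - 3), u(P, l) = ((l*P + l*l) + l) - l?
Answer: -7559/12 ≈ -629.92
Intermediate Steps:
M(v) = 1 (M(v) = -2 + 3 = 1)
u(P, l) = l² + P*l (u(P, l) = ((P*l + l²) + l) - l = ((l² + P*l) + l) - l = (l + l² + P*l) - l = l² + P*l)
T = 1/12 ≈ 0.083333
u(M(m(0/5, 4)), 6)*(-15) + T = (6*(1 + 6))*(-15) + 1/12 = (6*7)*(-15) + 1/12 = 42*(-15) + 1/12 = -630 + 1/12 = -7559/12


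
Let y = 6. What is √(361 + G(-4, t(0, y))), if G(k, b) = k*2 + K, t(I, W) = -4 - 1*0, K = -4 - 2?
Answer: √347 ≈ 18.628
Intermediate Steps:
K = -6
t(I, W) = -4 (t(I, W) = -4 + 0 = -4)
G(k, b) = -6 + 2*k (G(k, b) = k*2 - 6 = 2*k - 6 = -6 + 2*k)
√(361 + G(-4, t(0, y))) = √(361 + (-6 + 2*(-4))) = √(361 + (-6 - 8)) = √(361 - 14) = √347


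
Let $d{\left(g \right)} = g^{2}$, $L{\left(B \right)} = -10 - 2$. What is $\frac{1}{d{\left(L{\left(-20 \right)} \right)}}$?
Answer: $\frac{1}{144} \approx 0.0069444$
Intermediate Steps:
$L{\left(B \right)} = -12$ ($L{\left(B \right)} = -10 - 2 = -12$)
$\frac{1}{d{\left(L{\left(-20 \right)} \right)}} = \frac{1}{\left(-12\right)^{2}} = \frac{1}{144}$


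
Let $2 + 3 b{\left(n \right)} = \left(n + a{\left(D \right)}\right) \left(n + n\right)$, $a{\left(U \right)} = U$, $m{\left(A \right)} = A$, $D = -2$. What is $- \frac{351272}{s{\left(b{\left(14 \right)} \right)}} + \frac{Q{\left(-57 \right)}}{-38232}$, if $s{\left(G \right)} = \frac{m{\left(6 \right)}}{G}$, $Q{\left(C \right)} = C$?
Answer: $- \frac{83065992365}{12744} \approx -6.518 \cdot 10^{6}$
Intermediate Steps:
$b{\left(n \right)} = - \frac{2}{3} + \frac{2 n \left(-2 + n\right)}{3}$ ($b{\left(n \right)} = - \frac{2}{3} + \frac{\left(n - 2\right) \left(n + n\right)}{3} = - \frac{2}{3} + \frac{\left(-2 + n\right) 2 n}{3} = - \frac{2}{3} + \frac{2 n \left(-2 + n\right)}{3}$)
$s{\left(G \right)} = \frac{6}{G}$
$- \frac{351272}{s{\left(b{\left(14 \right)} \right)}} + \frac{Q{\left(-57 \right)}}{-38232} = - \frac{351272}{6 \frac{1}{- \frac{2}{3} - \frac{56}{3} + \frac{2 \cdot 14^{2}}{3}}} - \frac{57}{-38232} = - \frac{351272}{6 \frac{1}{- \frac{2}{3} - \frac{56}{3} + \frac{2}{3} \cdot 196}} - - \frac{19}{12744} = - \frac{351272}{6 \frac{1}{- \frac{2}{3} - \frac{56}{3} + \frac{392}{3}}} + \frac{19}{12744} = - \frac{351272}{6 \frac{1}{\frac{334}{3}}} + \frac{19}{12744} = - \frac{351272}{6 \cdot \frac{3}{334}} + \frac{19}{12744} = - \frac{351272}{\frac{9}{167}} + \frac{19}{12744} = \left(-351272\right) \frac{167}{9} + \frac{19}{12744} = - \frac{58662424}{9} + \frac{19}{12744} = - \frac{83065992365}{12744}$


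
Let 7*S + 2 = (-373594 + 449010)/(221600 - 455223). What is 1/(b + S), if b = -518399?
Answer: -1635361/847770049701 ≈ -1.9290e-6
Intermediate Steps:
S = -542662/1635361 (S = -2/7 + ((-373594 + 449010)/(221600 - 455223))/7 = -2/7 + (75416/(-233623))/7 = -2/7 + (75416*(-1/233623))/7 = -2/7 + (1/7)*(-75416/233623) = -2/7 - 75416/1635361 = -542662/1635361 ≈ -0.33183)
1/(b + S) = 1/(-518399 - 542662/1635361) = 1/(-847770049701/1635361) = -1635361/847770049701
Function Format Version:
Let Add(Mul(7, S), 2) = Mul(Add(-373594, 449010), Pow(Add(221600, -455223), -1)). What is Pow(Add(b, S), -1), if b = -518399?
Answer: Rational(-1635361, 847770049701) ≈ -1.9290e-6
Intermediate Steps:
S = Rational(-542662, 1635361) (S = Add(Rational(-2, 7), Mul(Rational(1, 7), Mul(Add(-373594, 449010), Pow(Add(221600, -455223), -1)))) = Add(Rational(-2, 7), Mul(Rational(1, 7), Mul(75416, Pow(-233623, -1)))) = Add(Rational(-2, 7), Mul(Rational(1, 7), Mul(75416, Rational(-1, 233623)))) = Add(Rational(-2, 7), Mul(Rational(1, 7), Rational(-75416, 233623))) = Add(Rational(-2, 7), Rational(-75416, 1635361)) = Rational(-542662, 1635361) ≈ -0.33183)
Pow(Add(b, S), -1) = Pow(Add(-518399, Rational(-542662, 1635361)), -1) = Pow(Rational(-847770049701, 1635361), -1) = Rational(-1635361, 847770049701)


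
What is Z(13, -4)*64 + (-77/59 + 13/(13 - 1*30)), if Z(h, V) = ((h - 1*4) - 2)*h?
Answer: 5839396/1003 ≈ 5821.9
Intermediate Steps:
Z(h, V) = h*(-6 + h) (Z(h, V) = ((h - 4) - 2)*h = ((-4 + h) - 2)*h = (-6 + h)*h = h*(-6 + h))
Z(13, -4)*64 + (-77/59 + 13/(13 - 1*30)) = (13*(-6 + 13))*64 + (-77/59 + 13/(13 - 1*30)) = (13*7)*64 + (-77*1/59 + 13/(13 - 30)) = 91*64 + (-77/59 + 13/(-17)) = 5824 + (-77/59 + 13*(-1/17)) = 5824 + (-77/59 - 13/17) = 5824 - 2076/1003 = 5839396/1003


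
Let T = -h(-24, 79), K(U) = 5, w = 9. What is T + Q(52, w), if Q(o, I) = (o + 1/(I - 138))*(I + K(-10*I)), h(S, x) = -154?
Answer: 113764/129 ≈ 881.89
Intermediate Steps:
Q(o, I) = (5 + I)*(o + 1/(-138 + I)) (Q(o, I) = (o + 1/(I - 138))*(I + 5) = (o + 1/(-138 + I))*(5 + I) = (5 + I)*(o + 1/(-138 + I)))
T = 154 (T = -1*(-154) = 154)
T + Q(52, w) = 154 + (5 + 9 - 690*52 + 52*9² - 133*9*52)/(-138 + 9) = 154 + (5 + 9 - 35880 + 52*81 - 62244)/(-129) = 154 - (5 + 9 - 35880 + 4212 - 62244)/129 = 154 - 1/129*(-93898) = 154 + 93898/129 = 113764/129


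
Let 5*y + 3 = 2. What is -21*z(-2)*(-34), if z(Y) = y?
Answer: -714/5 ≈ -142.80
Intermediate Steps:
y = -⅕ (y = -⅗ + (⅕)*2 = -⅗ + ⅖ = -⅕ ≈ -0.20000)
z(Y) = -⅕
-21*z(-2)*(-34) = -21*(-⅕)*(-34) = (21/5)*(-34) = -714/5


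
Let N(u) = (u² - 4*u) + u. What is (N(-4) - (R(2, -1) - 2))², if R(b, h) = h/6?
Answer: 32761/36 ≈ 910.03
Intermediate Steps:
R(b, h) = h/6 (R(b, h) = h*(⅙) = h/6)
N(u) = u² - 3*u
(N(-4) - (R(2, -1) - 2))² = (-4*(-3 - 4) - ((⅙)*(-1) - 2))² = (-4*(-7) - (-⅙ - 2))² = (28 - 1*(-13/6))² = (28 + 13/6)² = (181/6)² = 32761/36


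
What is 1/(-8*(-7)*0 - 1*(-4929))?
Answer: 1/4929 ≈ 0.00020288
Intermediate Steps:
1/(-8*(-7)*0 - 1*(-4929)) = 1/(56*0 + 4929) = 1/(0 + 4929) = 1/4929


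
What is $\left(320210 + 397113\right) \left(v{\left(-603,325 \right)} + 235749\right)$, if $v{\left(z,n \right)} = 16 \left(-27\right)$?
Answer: $168798296391$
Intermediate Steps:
$v{\left(z,n \right)} = -432$
$\left(320210 + 397113\right) \left(v{\left(-603,325 \right)} + 235749\right) = \left(320210 + 397113\right) \left(-432 + 235749\right) = 717323 \cdot 235317 = 168798296391$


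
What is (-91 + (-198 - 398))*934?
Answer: -641658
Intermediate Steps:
(-91 + (-198 - 398))*934 = (-91 - 596)*934 = -687*934 = -641658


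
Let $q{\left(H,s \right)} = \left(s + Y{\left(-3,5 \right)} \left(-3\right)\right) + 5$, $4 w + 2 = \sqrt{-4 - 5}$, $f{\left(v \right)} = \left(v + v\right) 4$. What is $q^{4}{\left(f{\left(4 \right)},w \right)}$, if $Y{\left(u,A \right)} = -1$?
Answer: $\frac{761481}{256} + \frac{40095 i}{32} \approx 2974.5 + 1253.0 i$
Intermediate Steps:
$f{\left(v \right)} = 8 v$ ($f{\left(v \right)} = 2 v 4 = 8 v$)
$w = - \frac{1}{2} + \frac{3 i}{4}$ ($w = - \frac{1}{2} + \frac{\sqrt{-4 - 5}}{4} = - \frac{1}{2} + \frac{\sqrt{-9}}{4} = - \frac{1}{2} + \frac{3 i}{4} \approx -0.5 + 0.75 i$)
$q{\left(H,s \right)} = 8 + s$ ($q{\left(H,s \right)} = \left(s - -3\right) + 5 = \left(s + 3\right) + 5 = \left(3 + s\right) + 5 = 8 + s$)
$q^{4}{\left(f{\left(4 \right)},w \right)} = \left(8 - \left(\frac{1}{2} - \frac{3 i}{4}\right)\right)^{4} = \left(\frac{15}{2} + \frac{3 i}{4}\right)^{4}$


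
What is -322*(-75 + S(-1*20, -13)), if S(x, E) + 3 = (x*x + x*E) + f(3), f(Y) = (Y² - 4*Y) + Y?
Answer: -187404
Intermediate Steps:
f(Y) = Y² - 3*Y
S(x, E) = -3 + x² + E*x (S(x, E) = -3 + ((x*x + x*E) + 3*(-3 + 3)) = -3 + ((x² + E*x) + 3*0) = -3 + ((x² + E*x) + 0) = -3 + (x² + E*x) = -3 + x² + E*x)
-322*(-75 + S(-1*20, -13)) = -322*(-75 + (-3 + (-1*20)² - (-13)*20)) = -322*(-75 + (-3 + (-20)² - 13*(-20))) = -322*(-75 + (-3 + 400 + 260)) = -322*(-75 + 657) = -322*582 = -187404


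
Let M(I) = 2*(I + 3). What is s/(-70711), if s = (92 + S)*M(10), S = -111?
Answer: 494/70711 ≈ 0.0069862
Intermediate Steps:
M(I) = 6 + 2*I (M(I) = 2*(3 + I) = 6 + 2*I)
s = -494 (s = (92 - 111)*(6 + 2*10) = -19*(6 + 20) = -19*26 = -494)
s/(-70711) = -494/(-70711) = -494*(-1/70711) = 494/70711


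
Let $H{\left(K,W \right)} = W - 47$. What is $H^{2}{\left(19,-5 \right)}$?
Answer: $2704$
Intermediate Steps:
$H{\left(K,W \right)} = -47 + W$
$H^{2}{\left(19,-5 \right)} = \left(-47 - 5\right)^{2} = \left(-52\right)^{2} = 2704$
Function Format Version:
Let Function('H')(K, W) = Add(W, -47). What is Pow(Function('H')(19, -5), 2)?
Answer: 2704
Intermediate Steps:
Function('H')(K, W) = Add(-47, W)
Pow(Function('H')(19, -5), 2) = Pow(Add(-47, -5), 2) = Pow(-52, 2) = 2704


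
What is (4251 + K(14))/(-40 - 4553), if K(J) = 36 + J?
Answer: -4301/4593 ≈ -0.93643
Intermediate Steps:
(4251 + K(14))/(-40 - 4553) = (4251 + (36 + 14))/(-40 - 4553) = (4251 + 50)/(-4593) = 4301*(-1/4593) = -4301/4593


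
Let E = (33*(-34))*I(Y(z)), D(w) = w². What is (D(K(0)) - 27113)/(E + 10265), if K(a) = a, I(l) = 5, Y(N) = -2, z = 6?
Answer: -1427/245 ≈ -5.8245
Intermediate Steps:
E = -5610 (E = (33*(-34))*5 = -1122*5 = -5610)
(D(K(0)) - 27113)/(E + 10265) = (0² - 27113)/(-5610 + 10265) = (0 - 27113)/4655 = -27113*1/4655 = -1427/245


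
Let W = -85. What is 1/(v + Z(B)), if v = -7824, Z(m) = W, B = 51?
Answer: -1/7909 ≈ -0.00012644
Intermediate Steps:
Z(m) = -85
1/(v + Z(B)) = 1/(-7824 - 85) = 1/(-7909) = -1/7909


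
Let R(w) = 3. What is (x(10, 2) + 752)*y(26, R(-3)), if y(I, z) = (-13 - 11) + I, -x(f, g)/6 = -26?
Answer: 1816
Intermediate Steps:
x(f, g) = 156 (x(f, g) = -6*(-26) = 156)
y(I, z) = -24 + I
(x(10, 2) + 752)*y(26, R(-3)) = (156 + 752)*(-24 + 26) = 908*2 = 1816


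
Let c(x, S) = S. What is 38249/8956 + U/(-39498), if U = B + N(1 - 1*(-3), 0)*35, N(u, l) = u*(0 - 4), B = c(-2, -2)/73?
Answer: 55325773169/12911659212 ≈ 4.2849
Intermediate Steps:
B = -2/73 ≈ -0.027397
N(u, l) = -4*u (N(u, l) = u*(-4) = -4*u)
U = -40882/73 (U = -2/73 - 4*(1 - 1*(-3))*35 = -2/73 - 4*(1 + 3)*35 = -2/73 - 4*4*35 = -2/73 - 16*35 = -2/73 - 560 = -40882/73 ≈ -560.03)
38249/8956 + U/(-39498) = 38249/8956 - 40882/73/(-39498) = 38249*(1/8956) - 40882/73*(-1/39498) = 38249/8956 + 20441/1441677 = 55325773169/12911659212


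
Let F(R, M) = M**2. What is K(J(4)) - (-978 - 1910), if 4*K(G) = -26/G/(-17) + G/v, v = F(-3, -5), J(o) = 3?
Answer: 14729603/5100 ≈ 2888.2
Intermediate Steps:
v = 25 (v = (-5)**2 = 25)
K(G) = G/100 + 13/(34*G) (K(G) = (-26/G/(-17) + G/25)/4 = (-26/G*(-1/17) + G*(1/25))/4 = (26/(17*G) + G/25)/4 = (G/25 + 26/(17*G))/4 = G/100 + 13/(34*G))
K(J(4)) - (-978 - 1910) = ((1/100)*3 + (13/34)/3) - (-978 - 1910) = (3/100 + (13/34)*(1/3)) - 1*(-2888) = (3/100 + 13/102) + 2888 = 803/5100 + 2888 = 14729603/5100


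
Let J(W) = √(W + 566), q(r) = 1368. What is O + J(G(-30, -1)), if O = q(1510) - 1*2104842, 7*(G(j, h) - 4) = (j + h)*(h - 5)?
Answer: -2103474 + 12*√203/7 ≈ -2.1034e+6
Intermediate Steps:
G(j, h) = 4 + (-5 + h)*(h + j)/7 (G(j, h) = 4 + ((j + h)*(h - 5))/7 = 4 + ((h + j)*(-5 + h))/7 = 4 + ((-5 + h)*(h + j))/7 = 4 + (-5 + h)*(h + j)/7)
J(W) = √(566 + W)
O = -2103474 (O = 1368 - 1*2104842 = 1368 - 2104842 = -2103474)
O + J(G(-30, -1)) = -2103474 + √(566 + (4 - 5/7*(-1) - 5/7*(-30) + (⅐)*(-1)² + (⅐)*(-1)*(-30))) = -2103474 + √(566 + (4 + 5/7 + 150/7 + (⅐)*1 + 30/7)) = -2103474 + √(566 + (4 + 5/7 + 150/7 + ⅐ + 30/7)) = -2103474 + √(566 + 214/7) = -2103474 + √(4176/7) = -2103474 + 12*√203/7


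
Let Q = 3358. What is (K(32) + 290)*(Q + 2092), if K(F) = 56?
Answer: 1885700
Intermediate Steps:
(K(32) + 290)*(Q + 2092) = (56 + 290)*(3358 + 2092) = 346*5450 = 1885700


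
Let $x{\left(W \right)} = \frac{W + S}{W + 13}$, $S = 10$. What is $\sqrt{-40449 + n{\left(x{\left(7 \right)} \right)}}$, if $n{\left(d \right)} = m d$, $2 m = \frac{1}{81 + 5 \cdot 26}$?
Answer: $\frac{i \sqrt{720331935730}}{4220} \approx 201.12 i$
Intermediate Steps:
$m = \frac{1}{422}$ ($m = \frac{1}{2 \left(81 + 5 \cdot 26\right)} = \frac{1}{2 \left(81 + 130\right)} = \frac{1}{2 \cdot 211} = \frac{1}{2} \cdot \frac{1}{211} = \frac{1}{422} \approx 0.0023697$)
$x{\left(W \right)} = \frac{10 + W}{13 + W}$ ($x{\left(W \right)} = \frac{W + 10}{W + 13} = \frac{10 + W}{13 + W}$)
$n{\left(d \right)} = \frac{d}{422}$
$\sqrt{-40449 + n{\left(x{\left(7 \right)} \right)}} = \sqrt{-40449 + \frac{\frac{1}{13 + 7} \left(10 + 7\right)}{422}} = \sqrt{-40449 + \frac{\frac{1}{20} \cdot 17}{422}} = \sqrt{-40449 + \frac{1}{422} \cdot \frac{17}{20}} = \sqrt{-40449 + \frac{17}{8440}} = \sqrt{- \frac{341389543}{8440}} = \frac{i \sqrt{720331935730}}{4220}$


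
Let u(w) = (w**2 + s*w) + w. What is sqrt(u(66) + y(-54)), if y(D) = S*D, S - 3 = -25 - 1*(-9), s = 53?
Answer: 3*sqrt(958) ≈ 92.855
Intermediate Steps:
S = -13 (S = 3 + (-25 - 1*(-9)) = 3 + (-25 + 9) = 3 - 16 = -13)
y(D) = -13*D
u(w) = w**2 + 54*w (u(w) = (w**2 + 53*w) + w = w**2 + 54*w)
sqrt(u(66) + y(-54)) = sqrt(66*(54 + 66) - 13*(-54)) = sqrt(66*120 + 702) = sqrt(7920 + 702) = sqrt(8622) = 3*sqrt(958)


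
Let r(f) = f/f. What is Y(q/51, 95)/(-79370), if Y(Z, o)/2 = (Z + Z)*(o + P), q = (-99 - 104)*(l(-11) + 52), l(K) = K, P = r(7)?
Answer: 532672/674645 ≈ 0.78956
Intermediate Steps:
r(f) = 1
P = 1
q = -8323 (q = (-99 - 104)*(-11 + 52) = -203*41 = -8323)
Y(Z, o) = 4*Z*(1 + o) (Y(Z, o) = 2*((Z + Z)*(o + 1)) = 2*((2*Z)*(1 + o)) = 2*(2*Z*(1 + o)) = 4*Z*(1 + o))
Y(q/51, 95)/(-79370) = (4*(-8323/51)*(1 + 95))/(-79370) = (4*(-8323*1/51)*96)*(-1/79370) = (4*(-8323/51)*96)*(-1/79370) = -1065344/17*(-1/79370) = 532672/674645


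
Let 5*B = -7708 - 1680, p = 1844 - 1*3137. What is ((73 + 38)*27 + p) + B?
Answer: -868/5 ≈ -173.60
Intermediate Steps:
p = -1293 (p = 1844 - 3137 = -1293)
B = -9388/5 (B = (-7708 - 1680)/5 = (⅕)*(-9388) = -9388/5 ≈ -1877.6)
((73 + 38)*27 + p) + B = ((73 + 38)*27 - 1293) - 9388/5 = (111*27 - 1293) - 9388/5 = (2997 - 1293) - 9388/5 = 1704 - 9388/5 = -868/5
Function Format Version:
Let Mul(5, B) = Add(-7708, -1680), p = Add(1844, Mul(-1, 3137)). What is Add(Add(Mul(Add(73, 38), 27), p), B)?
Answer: Rational(-868, 5) ≈ -173.60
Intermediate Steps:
p = -1293 (p = Add(1844, -3137) = -1293)
B = Rational(-9388, 5) (B = Mul(Rational(1, 5), Add(-7708, -1680)) = Mul(Rational(1, 5), -9388) = Rational(-9388, 5) ≈ -1877.6)
Add(Add(Mul(Add(73, 38), 27), p), B) = Add(Add(Mul(Add(73, 38), 27), -1293), Rational(-9388, 5)) = Add(Add(Mul(111, 27), -1293), Rational(-9388, 5)) = Add(Add(2997, -1293), Rational(-9388, 5)) = Add(1704, Rational(-9388, 5)) = Rational(-868, 5)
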